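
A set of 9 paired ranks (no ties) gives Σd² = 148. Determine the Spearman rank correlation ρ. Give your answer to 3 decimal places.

ρ = 1 − 6Σd² / [n(n²−1)] = 1 − 6×148 / (9×80)
  = 1 − 888/720 = 1 − 1.2333 ≈ -0.233

-0.233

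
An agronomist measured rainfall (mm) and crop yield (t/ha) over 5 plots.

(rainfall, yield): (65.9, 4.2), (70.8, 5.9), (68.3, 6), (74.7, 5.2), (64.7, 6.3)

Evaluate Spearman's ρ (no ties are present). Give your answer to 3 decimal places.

-0.400

Rank rainfall: 2, 4, 3, 5, 1
Rank yield: 1, 3, 4, 2, 5
d = rank(rainfall) − rank(yield): 1, 1, -1, 3, -4; Σd² = 28
ρ = 1 − 6Σd² / [n(n²−1)] = 1 − 6×28 / (5×24) = 1 − 168/120 ≈ -0.400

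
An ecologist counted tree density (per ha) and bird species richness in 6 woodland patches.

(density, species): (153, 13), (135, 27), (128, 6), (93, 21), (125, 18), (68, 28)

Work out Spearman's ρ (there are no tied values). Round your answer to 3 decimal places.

Rank density: 6, 5, 4, 2, 3, 1
Rank species: 2, 5, 1, 4, 3, 6
d = rank(density) − rank(species): 4, 0, 3, -2, 0, -5; Σd² = 54
ρ = 1 − 6Σd² / [n(n²−1)] = 1 − 6×54 / (6×35) = 1 − 324/210 ≈ -0.543

-0.543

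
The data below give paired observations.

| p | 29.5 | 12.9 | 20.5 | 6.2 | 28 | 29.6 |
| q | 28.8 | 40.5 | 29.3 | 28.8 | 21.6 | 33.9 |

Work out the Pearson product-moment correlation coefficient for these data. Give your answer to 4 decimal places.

-0.3333

n = 6, Σp = 126.7, Σq = 182.9, Σp² = 3155.51, Σq² = 5773.39, Σpq = 3759.5
nΣpq − ΣpΣq = 22557 − 23173.43 = -616.43
nΣp² − (Σp)² = 18933.06 − 16052.89 = 2880.17; nΣq² − (Σq)² = 34640.34 − 33452.41 = 1187.93
r = -616.43 / √(2880.17 × 1187.93) = -616.43 / 1849.7136 ≈ -0.3333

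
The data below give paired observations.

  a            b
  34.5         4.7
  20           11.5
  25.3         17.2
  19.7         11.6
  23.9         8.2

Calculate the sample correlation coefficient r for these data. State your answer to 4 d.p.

-0.5496

n = 5, Σa = 123.4, Σb = 53.2, Σa² = 3189.64, Σb² = 651.98, Σab = 1251.81
nΣab − ΣaΣb = 6259.05 − 6564.88 = -305.83
nΣa² − (Σa)² = 15948.2 − 15227.56 = 720.64; nΣb² − (Σb)² = 3259.9 − 2830.24 = 429.66
r = -305.83 / √(720.64 × 429.66) = -305.83 / 556.4442 ≈ -0.5496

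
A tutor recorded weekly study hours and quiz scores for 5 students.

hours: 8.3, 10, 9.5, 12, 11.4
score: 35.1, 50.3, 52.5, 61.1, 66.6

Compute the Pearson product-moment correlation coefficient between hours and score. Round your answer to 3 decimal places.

n = 5, Σx = 51.2, Σy = 265.6, Σx² = 533.1, Σy² = 14687.12, Σxy = 2785.52
nΣxy − ΣxΣy = 13927.6 − 13598.72 = 328.88
nΣx² − (Σx)² = 2665.5 − 2621.44 = 44.06; nΣy² − (Σy)² = 73435.6 − 70543.36 = 2892.24
r = 328.88 / √(44.06 × 2892.24) = 328.88 / 356.9763 ≈ 0.921

0.921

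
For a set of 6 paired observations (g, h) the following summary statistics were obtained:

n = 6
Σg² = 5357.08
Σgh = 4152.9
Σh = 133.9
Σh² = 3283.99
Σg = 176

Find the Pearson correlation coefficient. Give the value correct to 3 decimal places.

0.939

r = (nΣgh − ΣgΣh) / √[(nΣg² − (Σg)²)(nΣh² − (Σh)²)]
Numerator: 6×4152.9 − 176×133.9 = 1351
Denominator: √[(32142.48 − 30976)(19703.94 − 17929.21)] = √[1166.48 × 1774.73] = 1438.8145
r = 1351 / 1438.8145 ≈ 0.939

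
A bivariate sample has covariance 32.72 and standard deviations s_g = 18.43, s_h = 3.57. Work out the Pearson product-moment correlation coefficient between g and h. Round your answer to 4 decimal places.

0.4973

r = Cov(g,h) / (s_g · s_h) = 32.72 / (18.43 × 3.57)
  = 32.72 / 65.7951 ≈ 0.4973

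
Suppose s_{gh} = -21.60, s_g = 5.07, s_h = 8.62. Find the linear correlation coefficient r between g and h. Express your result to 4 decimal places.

-0.4942

r = Cov(g,h) / (s_g · s_h) = -21.60 / (5.07 × 8.62)
  = -21.60 / 43.7034 ≈ -0.4942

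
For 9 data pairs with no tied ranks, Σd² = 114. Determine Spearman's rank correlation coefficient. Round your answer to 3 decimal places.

0.050

ρ = 1 − 6Σd² / [n(n²−1)] = 1 − 6×114 / (9×80)
  = 1 − 684/720 = 1 − 0.9500 ≈ 0.050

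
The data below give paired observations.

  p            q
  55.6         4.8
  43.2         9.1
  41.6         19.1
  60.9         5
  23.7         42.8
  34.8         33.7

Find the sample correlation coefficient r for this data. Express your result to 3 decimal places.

n = 6, Σp = 259.8, Σq = 114.5, Σp² = 12169.7, Σq² = 3463.19, Σpq = 3946.18
nΣpq − ΣpΣq = 23677.08 − 29747.1 = -6070.02
nΣp² − (Σp)² = 73018.2 − 67496.04 = 5522.16; nΣq² − (Σq)² = 20779.14 − 13110.25 = 7668.89
r = -6070.02 / √(5522.16 × 7668.89) = -6070.02 / 6507.5985 ≈ -0.933

-0.933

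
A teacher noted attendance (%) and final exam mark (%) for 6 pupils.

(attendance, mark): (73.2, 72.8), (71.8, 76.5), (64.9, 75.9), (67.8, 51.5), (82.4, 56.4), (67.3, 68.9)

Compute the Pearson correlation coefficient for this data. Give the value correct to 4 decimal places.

n = 6, Σx = 427.4, Σy = 402, Σx² = 30641.38, Σy² = 27493.32, Σxy = 28523.6
nΣxy − ΣxΣy = 171141.6 − 171814.8 = -673.2
nΣx² − (Σx)² = 183848.28 − 182670.76 = 1177.52; nΣy² − (Σy)² = 164959.92 − 161604 = 3355.92
r = -673.2 / √(1177.52 × 3355.92) = -673.2 / 1987.8790 ≈ -0.3387

-0.3387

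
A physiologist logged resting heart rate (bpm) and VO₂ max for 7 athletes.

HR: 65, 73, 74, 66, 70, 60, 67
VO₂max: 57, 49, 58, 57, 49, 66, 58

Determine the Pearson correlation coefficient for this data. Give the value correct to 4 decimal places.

n = 7, Σx = 475, Σy = 394, Σx² = 32375, Σy² = 22384, Σxy = 26612
nΣxy − ΣxΣy = 186284 − 187150 = -866
nΣx² − (Σx)² = 226625 − 225625 = 1000; nΣy² − (Σy)² = 156688 − 155236 = 1452
r = -866 / √(1000 × 1452) = -866 / 1204.9896 ≈ -0.7187

-0.7187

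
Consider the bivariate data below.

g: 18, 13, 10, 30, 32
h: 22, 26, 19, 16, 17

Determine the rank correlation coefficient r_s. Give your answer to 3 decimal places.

-0.600

Rank g: 3, 2, 1, 4, 5
Rank h: 4, 5, 3, 1, 2
d = rank(g) − rank(h): -1, -3, -2, 3, 3; Σd² = 32
ρ = 1 − 6Σd² / [n(n²−1)] = 1 − 6×32 / (5×24) = 1 − 192/120 ≈ -0.600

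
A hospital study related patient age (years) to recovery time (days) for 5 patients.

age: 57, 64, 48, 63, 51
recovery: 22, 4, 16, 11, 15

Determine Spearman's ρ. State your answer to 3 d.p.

Rank age: 3, 5, 1, 4, 2
Rank recovery: 5, 1, 4, 2, 3
d = rank(age) − rank(recovery): -2, 4, -3, 2, -1; Σd² = 34
ρ = 1 − 6Σd² / [n(n²−1)] = 1 − 6×34 / (5×24) = 1 − 204/120 ≈ -0.700

-0.700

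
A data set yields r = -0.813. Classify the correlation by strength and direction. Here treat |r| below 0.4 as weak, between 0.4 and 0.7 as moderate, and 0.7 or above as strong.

r = -0.813 < 0 so the relationship is negative.
|r| = 0.813, which falls in the strong range.

strong negative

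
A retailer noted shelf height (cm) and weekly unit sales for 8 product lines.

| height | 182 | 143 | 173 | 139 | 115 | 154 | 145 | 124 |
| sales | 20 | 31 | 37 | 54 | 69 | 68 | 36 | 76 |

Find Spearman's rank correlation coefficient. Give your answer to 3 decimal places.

Rank height: 8, 4, 7, 3, 1, 6, 5, 2
Rank sales: 1, 2, 4, 5, 7, 6, 3, 8
d = rank(height) − rank(sales): 7, 2, 3, -2, -6, 0, 2, -6; Σd² = 142
ρ = 1 − 6Σd² / [n(n²−1)] = 1 − 6×142 / (8×63) = 1 − 852/504 ≈ -0.690

-0.690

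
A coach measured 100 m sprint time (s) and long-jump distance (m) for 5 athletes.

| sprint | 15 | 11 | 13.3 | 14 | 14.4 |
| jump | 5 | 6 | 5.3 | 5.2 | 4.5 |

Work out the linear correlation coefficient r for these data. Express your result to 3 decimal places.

n = 5, Σx = 67.7, Σy = 26, Σx² = 926.25, Σy² = 136.38, Σxy = 349.09
nΣxy − ΣxΣy = 1745.45 − 1760.2 = -14.75
nΣx² − (Σx)² = 4631.25 − 4583.29 = 47.96; nΣy² − (Σy)² = 681.9 − 676 = 5.9
r = -14.75 / √(47.96 × 5.9) = -14.75 / 16.8215 ≈ -0.877

-0.877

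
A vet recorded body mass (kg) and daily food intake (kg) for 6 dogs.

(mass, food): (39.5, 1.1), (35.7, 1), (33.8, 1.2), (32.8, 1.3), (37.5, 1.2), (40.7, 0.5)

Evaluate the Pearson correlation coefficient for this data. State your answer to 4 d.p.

n = 6, Σx = 220, Σy = 6.3, Σx² = 8115.76, Σy² = 7.03, Σxy = 227.7
nΣxy − ΣxΣy = 1366.2 − 1386 = -19.8
nΣx² − (Σx)² = 48694.56 − 48400 = 294.56; nΣy² − (Σy)² = 42.18 − 39.69 = 2.49
r = -19.8 / √(294.56 × 2.49) = -19.8 / 27.0824 ≈ -0.7311

-0.7311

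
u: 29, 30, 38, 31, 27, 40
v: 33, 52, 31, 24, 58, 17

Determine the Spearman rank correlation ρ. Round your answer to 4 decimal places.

-0.8857

Rank u: 2, 3, 5, 4, 1, 6
Rank v: 4, 5, 3, 2, 6, 1
d = rank(u) − rank(v): -2, -2, 2, 2, -5, 5; Σd² = 66
ρ = 1 − 6Σd² / [n(n²−1)] = 1 − 6×66 / (6×35) = 1 − 396/210 ≈ -0.8857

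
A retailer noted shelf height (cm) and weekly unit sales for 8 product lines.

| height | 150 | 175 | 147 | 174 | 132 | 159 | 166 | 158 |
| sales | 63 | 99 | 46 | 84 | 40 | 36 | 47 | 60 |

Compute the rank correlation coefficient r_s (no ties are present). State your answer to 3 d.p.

0.619

Rank height: 3, 8, 2, 7, 1, 5, 6, 4
Rank sales: 6, 8, 3, 7, 2, 1, 4, 5
d = rank(height) − rank(sales): -3, 0, -1, 0, -1, 4, 2, -1; Σd² = 32
ρ = 1 − 6Σd² / [n(n²−1)] = 1 − 6×32 / (8×63) = 1 − 192/504 ≈ 0.619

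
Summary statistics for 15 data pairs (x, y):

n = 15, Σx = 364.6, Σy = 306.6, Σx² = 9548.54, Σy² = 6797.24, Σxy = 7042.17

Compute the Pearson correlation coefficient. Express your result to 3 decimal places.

-0.680

r = (nΣxy − ΣxΣy) / √[(nΣx² − (Σx)²)(nΣy² − (Σy)²)]
Numerator: 15×7042.17 − 364.6×306.6 = -6153.81
Denominator: √[(143228.1 − 132933.16)(101958.6 − 94003.56)] = √[10294.94 × 7955.04] = 9049.6773
r = -6153.81 / 9049.6773 ≈ -0.680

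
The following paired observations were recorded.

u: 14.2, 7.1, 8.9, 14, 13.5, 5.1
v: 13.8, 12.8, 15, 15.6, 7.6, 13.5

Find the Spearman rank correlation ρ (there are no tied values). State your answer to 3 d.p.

0.371

Rank u: 6, 2, 3, 5, 4, 1
Rank v: 4, 2, 5, 6, 1, 3
d = rank(u) − rank(v): 2, 0, -2, -1, 3, -2; Σd² = 22
ρ = 1 − 6Σd² / [n(n²−1)] = 1 − 6×22 / (6×35) = 1 − 132/210 ≈ 0.371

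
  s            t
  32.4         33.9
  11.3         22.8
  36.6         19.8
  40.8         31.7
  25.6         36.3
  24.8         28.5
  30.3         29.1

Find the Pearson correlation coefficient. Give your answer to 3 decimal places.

0.194

n = 7, Σs = 201.8, Σt = 202.1, Σs² = 6370.14, Σt² = 6042.73, Σst = 5891.85
nΣst − ΣsΣt = 41242.95 − 40783.78 = 459.17
nΣs² − (Σs)² = 44590.98 − 40723.24 = 3867.74; nΣt² − (Σt)² = 42299.11 − 40844.41 = 1454.7
r = 459.17 / √(3867.74 × 1454.7) = 459.17 / 2372.0037 ≈ 0.194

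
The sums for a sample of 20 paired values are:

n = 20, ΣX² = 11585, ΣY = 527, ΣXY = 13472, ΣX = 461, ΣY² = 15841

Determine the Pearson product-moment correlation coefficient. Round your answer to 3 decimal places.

r = (nΣXY − ΣXΣY) / √[(nΣX² − (ΣX)²)(nΣY² − (ΣY)²)]
Numerator: 20×13472 − 461×527 = 26493
Denominator: √[(231700 − 212521)(316820 − 277729)] = √[19179 × 39091] = 27381.1302
r = 26493 / 27381.1302 ≈ 0.968

0.968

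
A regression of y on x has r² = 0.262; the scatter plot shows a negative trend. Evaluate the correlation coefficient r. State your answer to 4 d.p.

-0.5119

|r| = √0.262 = 0.5119
The association is negative, so r = −0.5119.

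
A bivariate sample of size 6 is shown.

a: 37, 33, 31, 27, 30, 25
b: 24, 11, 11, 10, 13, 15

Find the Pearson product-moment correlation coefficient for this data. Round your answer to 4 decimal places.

0.5827

n = 6, Σa = 183, Σb = 84, Σa² = 5673, Σb² = 1312, Σab = 2627
nΣab − ΣaΣb = 15762 − 15372 = 390
nΣa² − (Σa)² = 34038 − 33489 = 549; nΣb² − (Σb)² = 7872 − 7056 = 816
r = 390 / √(549 × 816) = 390 / 669.3161 ≈ 0.5827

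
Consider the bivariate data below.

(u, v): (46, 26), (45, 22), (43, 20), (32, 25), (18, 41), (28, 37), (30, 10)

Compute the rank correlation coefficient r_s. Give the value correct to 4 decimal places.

-0.3929

Rank u: 7, 6, 5, 4, 1, 2, 3
Rank v: 5, 3, 2, 4, 7, 6, 1
d = rank(u) − rank(v): 2, 3, 3, 0, -6, -4, 2; Σd² = 78
ρ = 1 − 6Σd² / [n(n²−1)] = 1 − 6×78 / (7×48) = 1 − 468/336 ≈ -0.3929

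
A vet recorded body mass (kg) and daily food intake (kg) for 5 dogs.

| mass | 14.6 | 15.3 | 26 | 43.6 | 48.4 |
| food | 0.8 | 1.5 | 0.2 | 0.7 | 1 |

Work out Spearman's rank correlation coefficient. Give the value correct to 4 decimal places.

Rank mass: 1, 2, 3, 4, 5
Rank food: 3, 5, 1, 2, 4
d = rank(mass) − rank(food): -2, -3, 2, 2, 1; Σd² = 22
ρ = 1 − 6Σd² / [n(n²−1)] = 1 − 6×22 / (5×24) = 1 − 132/120 ≈ -0.1000

-0.1000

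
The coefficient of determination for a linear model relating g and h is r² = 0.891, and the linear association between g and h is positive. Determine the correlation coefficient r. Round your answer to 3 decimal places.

0.944

|r| = √0.891 = 0.944
The association is positive, so r = 0.944.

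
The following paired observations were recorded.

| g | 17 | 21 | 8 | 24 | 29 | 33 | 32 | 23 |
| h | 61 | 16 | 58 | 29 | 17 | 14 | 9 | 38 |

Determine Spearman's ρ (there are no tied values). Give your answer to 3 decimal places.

-0.810

Rank g: 2, 3, 1, 5, 6, 8, 7, 4
Rank h: 8, 3, 7, 5, 4, 2, 1, 6
d = rank(g) − rank(h): -6, 0, -6, 0, 2, 6, 6, -2; Σd² = 152
ρ = 1 − 6Σd² / [n(n²−1)] = 1 − 6×152 / (8×63) = 1 − 912/504 ≈ -0.810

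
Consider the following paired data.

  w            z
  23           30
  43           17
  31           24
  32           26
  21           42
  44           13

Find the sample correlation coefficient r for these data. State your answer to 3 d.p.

-0.938

n = 6, Σw = 194, Σz = 152, Σw² = 6740, Σz² = 4374, Σwz = 4451
nΣwz − ΣwΣz = 26706 − 29488 = -2782
nΣw² − (Σw)² = 40440 − 37636 = 2804; nΣz² − (Σz)² = 26244 − 23104 = 3140
r = -2782 / √(2804 × 3140) = -2782 / 2967.2479 ≈ -0.938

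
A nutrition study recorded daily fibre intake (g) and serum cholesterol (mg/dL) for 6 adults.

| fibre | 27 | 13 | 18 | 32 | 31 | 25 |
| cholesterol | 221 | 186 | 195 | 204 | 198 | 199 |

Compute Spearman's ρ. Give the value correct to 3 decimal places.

Rank fibre: 4, 1, 2, 6, 5, 3
Rank cholesterol: 6, 1, 2, 5, 3, 4
d = rank(fibre) − rank(cholesterol): -2, 0, 0, 1, 2, -1; Σd² = 10
ρ = 1 − 6Σd² / [n(n²−1)] = 1 − 6×10 / (6×35) = 1 − 60/210 ≈ 0.714

0.714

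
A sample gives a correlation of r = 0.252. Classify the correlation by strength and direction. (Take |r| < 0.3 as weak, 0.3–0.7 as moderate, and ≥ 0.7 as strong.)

r = 0.252 > 0 so the relationship is positive.
|r| = 0.252, which falls in the weak range.

weak positive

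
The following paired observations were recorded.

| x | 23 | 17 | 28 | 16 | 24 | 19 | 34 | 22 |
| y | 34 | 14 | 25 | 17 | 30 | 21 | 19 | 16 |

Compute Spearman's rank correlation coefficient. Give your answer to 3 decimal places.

Rank x: 5, 2, 7, 1, 6, 3, 8, 4
Rank y: 8, 1, 6, 3, 7, 5, 4, 2
d = rank(x) − rank(y): -3, 1, 1, -2, -1, -2, 4, 2; Σd² = 40
ρ = 1 − 6Σd² / [n(n²−1)] = 1 − 6×40 / (8×63) = 1 − 240/504 ≈ 0.524

0.524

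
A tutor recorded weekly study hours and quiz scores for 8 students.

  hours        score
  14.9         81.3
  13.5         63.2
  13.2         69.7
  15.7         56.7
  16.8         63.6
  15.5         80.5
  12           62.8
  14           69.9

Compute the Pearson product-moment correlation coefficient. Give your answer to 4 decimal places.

0.0938

n = 8, Σx = 115.6, Σy = 547.7, Σx² = 1687.48, Σy² = 38031.97, Σxy = 7923.23
nΣxy − ΣxΣy = 63385.84 − 63314.12 = 71.72
nΣx² − (Σx)² = 13499.84 − 13363.36 = 136.48; nΣy² − (Σy)² = 304255.76 − 299975.29 = 4280.47
r = 71.72 / √(136.48 × 4280.47) = 71.72 / 764.3288 ≈ 0.0938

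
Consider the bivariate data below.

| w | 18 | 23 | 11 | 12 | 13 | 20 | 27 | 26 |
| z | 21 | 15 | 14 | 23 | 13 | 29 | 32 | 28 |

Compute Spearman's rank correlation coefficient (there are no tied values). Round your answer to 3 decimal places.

0.667

Rank w: 4, 6, 1, 2, 3, 5, 8, 7
Rank z: 4, 3, 2, 5, 1, 7, 8, 6
d = rank(w) − rank(z): 0, 3, -1, -3, 2, -2, 0, 1; Σd² = 28
ρ = 1 − 6Σd² / [n(n²−1)] = 1 − 6×28 / (8×63) = 1 − 168/504 ≈ 0.667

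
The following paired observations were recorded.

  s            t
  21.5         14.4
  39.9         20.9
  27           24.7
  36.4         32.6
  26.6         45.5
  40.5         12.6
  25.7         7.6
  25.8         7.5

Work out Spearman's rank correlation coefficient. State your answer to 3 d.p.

Rank s: 1, 7, 5, 6, 4, 8, 2, 3
Rank t: 4, 5, 6, 7, 8, 3, 2, 1
d = rank(s) − rank(t): -3, 2, -1, -1, -4, 5, 0, 2; Σd² = 60
ρ = 1 − 6Σd² / [n(n²−1)] = 1 − 6×60 / (8×63) = 1 − 360/504 ≈ 0.286

0.286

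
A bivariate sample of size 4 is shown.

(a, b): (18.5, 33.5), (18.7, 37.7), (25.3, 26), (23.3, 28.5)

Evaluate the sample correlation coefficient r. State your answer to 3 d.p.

-0.936

n = 4, Σa = 85.8, Σb = 125.7, Σa² = 1874.92, Σb² = 4031.79, Σab = 2646.59
nΣab − ΣaΣb = 10586.36 − 10785.06 = -198.7
nΣa² − (Σa)² = 7499.68 − 7361.64 = 138.04; nΣb² − (Σb)² = 16127.16 − 15800.49 = 326.67
r = -198.7 / √(138.04 × 326.67) = -198.7 / 212.3524 ≈ -0.936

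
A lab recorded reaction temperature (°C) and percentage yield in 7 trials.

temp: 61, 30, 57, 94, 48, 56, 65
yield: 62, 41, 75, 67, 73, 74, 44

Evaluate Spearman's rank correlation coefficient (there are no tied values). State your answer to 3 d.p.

Rank temp: 5, 1, 4, 7, 2, 3, 6
Rank yield: 3, 1, 7, 4, 5, 6, 2
d = rank(temp) − rank(yield): 2, 0, -3, 3, -3, -3, 4; Σd² = 56
ρ = 1 − 6Σd² / [n(n²−1)] = 1 − 6×56 / (7×48) = 1 − 336/336 ≈ 0.000

0.000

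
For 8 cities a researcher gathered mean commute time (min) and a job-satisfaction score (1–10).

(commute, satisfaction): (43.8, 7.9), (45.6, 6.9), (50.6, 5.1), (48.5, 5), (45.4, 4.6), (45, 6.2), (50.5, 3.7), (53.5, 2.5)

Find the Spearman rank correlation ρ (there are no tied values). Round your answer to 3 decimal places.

Rank commute: 1, 4, 7, 5, 3, 2, 6, 8
Rank satisfaction: 8, 7, 5, 4, 3, 6, 2, 1
d = rank(commute) − rank(satisfaction): -7, -3, 2, 1, 0, -4, 4, 7; Σd² = 144
ρ = 1 − 6Σd² / [n(n²−1)] = 1 − 6×144 / (8×63) = 1 − 864/504 ≈ -0.714

-0.714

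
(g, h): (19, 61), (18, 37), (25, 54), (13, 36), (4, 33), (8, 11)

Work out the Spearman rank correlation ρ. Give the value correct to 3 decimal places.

0.886

Rank g: 5, 4, 6, 3, 1, 2
Rank h: 6, 4, 5, 3, 2, 1
d = rank(g) − rank(h): -1, 0, 1, 0, -1, 1; Σd² = 4
ρ = 1 − 6Σd² / [n(n²−1)] = 1 − 6×4 / (6×35) = 1 − 24/210 ≈ 0.886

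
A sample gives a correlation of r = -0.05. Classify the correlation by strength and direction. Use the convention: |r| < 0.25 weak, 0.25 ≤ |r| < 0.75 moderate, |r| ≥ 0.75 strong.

weak negative

r = -0.05 < 0 so the relationship is negative.
|r| = 0.05, which falls in the weak range.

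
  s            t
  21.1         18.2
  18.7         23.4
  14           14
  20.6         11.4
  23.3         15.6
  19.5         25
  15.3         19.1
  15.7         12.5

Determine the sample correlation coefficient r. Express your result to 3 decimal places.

n = 8, Σs = 148.2, Σt = 139.2, Σs² = 2818.98, Σt² = 2594.18, Σst = 2591.9
nΣst − ΣsΣt = 20735.2 − 20629.44 = 105.76
nΣs² − (Σs)² = 22551.84 − 21963.24 = 588.6; nΣt² − (Σt)² = 20753.44 − 19376.64 = 1376.8
r = 105.76 / √(588.6 × 1376.8) = 105.76 / 900.2136 ≈ 0.117

0.117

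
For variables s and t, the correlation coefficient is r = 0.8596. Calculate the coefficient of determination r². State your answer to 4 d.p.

r² = (0.8596)² = 0.7389

0.7389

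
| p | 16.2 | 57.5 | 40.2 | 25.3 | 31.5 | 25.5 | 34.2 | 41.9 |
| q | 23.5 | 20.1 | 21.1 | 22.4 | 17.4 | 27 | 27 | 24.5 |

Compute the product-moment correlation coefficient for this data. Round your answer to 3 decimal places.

n = 8, Σp = 272.3, Σq = 183, Σp² = 10392.57, Σq² = 4264.24, Σpq = 6137.94
nΣpq − ΣpΣq = 49103.52 − 49830.9 = -727.38
nΣp² − (Σp)² = 83140.56 − 74147.29 = 8993.27; nΣq² − (Σq)² = 34113.92 − 33489 = 624.92
r = -727.38 / √(8993.27 × 624.92) = -727.38 / 2370.6696 ≈ -0.307

-0.307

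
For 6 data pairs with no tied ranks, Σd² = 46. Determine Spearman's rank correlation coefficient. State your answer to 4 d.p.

ρ = 1 − 6Σd² / [n(n²−1)] = 1 − 6×46 / (6×35)
  = 1 − 276/210 = 1 − 1.31429 ≈ -0.3143

-0.3143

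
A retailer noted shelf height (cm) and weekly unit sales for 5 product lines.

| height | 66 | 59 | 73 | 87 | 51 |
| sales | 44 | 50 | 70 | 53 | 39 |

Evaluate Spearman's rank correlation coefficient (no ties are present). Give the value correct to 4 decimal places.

Rank height: 3, 2, 4, 5, 1
Rank sales: 2, 3, 5, 4, 1
d = rank(height) − rank(sales): 1, -1, -1, 1, 0; Σd² = 4
ρ = 1 − 6Σd² / [n(n²−1)] = 1 − 6×4 / (5×24) = 1 − 24/120 ≈ 0.8000

0.8000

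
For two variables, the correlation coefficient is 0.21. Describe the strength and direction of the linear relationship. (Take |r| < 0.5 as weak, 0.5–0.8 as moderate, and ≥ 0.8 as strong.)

r = 0.21 > 0 so the relationship is positive.
|r| = 0.21, which falls in the weak range.

weak positive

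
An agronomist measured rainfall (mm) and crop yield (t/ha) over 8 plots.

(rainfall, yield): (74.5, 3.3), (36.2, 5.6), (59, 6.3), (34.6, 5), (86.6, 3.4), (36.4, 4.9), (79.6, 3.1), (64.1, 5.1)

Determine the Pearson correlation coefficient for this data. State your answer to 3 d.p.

-0.698

n = 8, Σx = 471, Σy = 36.7, Σx² = 30808.34, Σy² = 178.13, Σxy = 2039.74
nΣxy − ΣxΣy = 16317.92 − 17285.7 = -967.78
nΣx² − (Σx)² = 246466.72 − 221841 = 24625.72; nΣy² − (Σy)² = 1425.04 − 1346.89 = 78.15
r = -967.78 / √(24625.72 × 78.15) = -967.78 / 1387.2635 ≈ -0.698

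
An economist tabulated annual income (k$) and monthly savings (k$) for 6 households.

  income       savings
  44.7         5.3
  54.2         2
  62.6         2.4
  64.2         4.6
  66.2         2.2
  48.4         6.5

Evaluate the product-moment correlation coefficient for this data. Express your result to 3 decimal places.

-0.630

n = 6, Σx = 340.3, Σy = 23, Σx² = 19701.13, Σy² = 106.1, Σxy = 1251.11
nΣxy − ΣxΣy = 7506.66 − 7826.9 = -320.24
nΣx² − (Σx)² = 118206.78 − 115804.09 = 2402.69; nΣy² − (Σy)² = 636.6 − 529 = 107.6
r = -320.24 / √(2402.69 × 107.6) = -320.24 / 508.4579 ≈ -0.630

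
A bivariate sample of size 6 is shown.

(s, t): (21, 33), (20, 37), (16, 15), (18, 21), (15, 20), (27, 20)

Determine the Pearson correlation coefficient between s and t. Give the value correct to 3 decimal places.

0.236

n = 6, Σs = 117, Σt = 146, Σs² = 2375, Σt² = 3924, Σst = 2891
nΣst − ΣsΣt = 17346 − 17082 = 264
nΣs² − (Σs)² = 14250 − 13689 = 561; nΣt² − (Σt)² = 23544 − 21316 = 2228
r = 264 / √(561 × 2228) = 264 / 1117.9928 ≈ 0.236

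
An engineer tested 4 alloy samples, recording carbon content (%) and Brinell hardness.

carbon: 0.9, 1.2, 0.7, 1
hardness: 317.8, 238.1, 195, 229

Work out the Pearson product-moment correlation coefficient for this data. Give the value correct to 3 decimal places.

0.195

n = 4, Σx = 3.8, Σy = 979.9, Σx² = 3.74, Σy² = 248154.45, Σxy = 937.24
nΣxy − ΣxΣy = 3748.96 − 3723.62 = 25.34
nΣx² − (Σx)² = 14.96 − 14.44 = 0.52; nΣy² − (Σy)² = 992617.8 − 960204.01 = 32413.79
r = 25.34 / √(0.52 × 32413.79) = 25.34 / 129.8275 ≈ 0.195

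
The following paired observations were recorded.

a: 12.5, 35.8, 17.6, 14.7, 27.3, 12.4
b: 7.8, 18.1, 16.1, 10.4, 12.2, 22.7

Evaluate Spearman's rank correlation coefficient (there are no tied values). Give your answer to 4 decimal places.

0.0857

Rank a: 2, 6, 4, 3, 5, 1
Rank b: 1, 5, 4, 2, 3, 6
d = rank(a) − rank(b): 1, 1, 0, 1, 2, -5; Σd² = 32
ρ = 1 − 6Σd² / [n(n²−1)] = 1 − 6×32 / (6×35) = 1 − 192/210 ≈ 0.0857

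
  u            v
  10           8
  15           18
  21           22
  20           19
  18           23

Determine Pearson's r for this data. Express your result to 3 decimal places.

n = 5, Σu = 84, Σv = 90, Σu² = 1490, Σv² = 1762, Σuv = 1606
nΣuv − ΣuΣv = 8030 − 7560 = 470
nΣu² − (Σu)² = 7450 − 7056 = 394; nΣv² − (Σv)² = 8810 − 8100 = 710
r = 470 / √(394 × 710) = 470 / 528.9045 ≈ 0.889

0.889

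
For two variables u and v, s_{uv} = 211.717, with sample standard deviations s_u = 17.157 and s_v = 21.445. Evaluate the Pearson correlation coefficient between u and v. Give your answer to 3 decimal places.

r = Cov(u,v) / (s_u · s_v) = 211.717 / (17.157 × 21.445)
  = 211.717 / 367.9319 ≈ 0.575

0.575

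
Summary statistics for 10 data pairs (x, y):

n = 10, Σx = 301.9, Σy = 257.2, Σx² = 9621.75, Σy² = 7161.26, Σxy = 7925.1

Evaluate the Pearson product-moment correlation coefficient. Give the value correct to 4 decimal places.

0.3044

r = (nΣxy − ΣxΣy) / √[(nΣx² − (Σx)²)(nΣy² − (Σy)²)]
Numerator: 10×7925.1 − 301.9×257.2 = 1602.32
Denominator: √[(96217.5 − 91143.61)(71612.6 − 66151.84)] = √[5073.89 × 5460.76] = 5263.7720
r = 1602.32 / 5263.7720 ≈ 0.3044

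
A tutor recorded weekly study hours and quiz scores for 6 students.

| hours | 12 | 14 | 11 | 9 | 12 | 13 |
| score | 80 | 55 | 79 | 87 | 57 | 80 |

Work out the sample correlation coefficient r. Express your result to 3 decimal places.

-0.663

n = 6, Σx = 71, Σy = 438, Σx² = 855, Σy² = 32884, Σxy = 5106
nΣxy − ΣxΣy = 30636 − 31098 = -462
nΣx² − (Σx)² = 5130 − 5041 = 89; nΣy² − (Σy)² = 197304 − 191844 = 5460
r = -462 / √(89 × 5460) = -462 / 697.0940 ≈ -0.663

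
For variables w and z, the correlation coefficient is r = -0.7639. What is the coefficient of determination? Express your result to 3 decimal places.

r² = (-0.7639)² = 0.584

0.584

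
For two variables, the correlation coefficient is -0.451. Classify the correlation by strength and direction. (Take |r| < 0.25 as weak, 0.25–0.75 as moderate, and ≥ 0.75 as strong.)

r = -0.451 < 0 so the relationship is negative.
|r| = 0.451, which falls in the moderate range.

moderate negative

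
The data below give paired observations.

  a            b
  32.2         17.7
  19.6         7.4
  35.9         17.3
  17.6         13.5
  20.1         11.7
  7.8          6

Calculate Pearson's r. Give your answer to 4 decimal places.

0.8826

n = 6, Σa = 133.2, Σb = 73.6, Σa² = 3484.42, Σb² = 1022.48, Σab = 1855.62
nΣab − ΣaΣb = 11133.72 − 9803.52 = 1330.2
nΣa² − (Σa)² = 20906.52 − 17742.24 = 3164.28; nΣb² − (Σb)² = 6134.88 − 5416.96 = 717.92
r = 1330.2 / √(3164.28 × 717.92) = 1330.2 / 1507.2159 ≈ 0.8826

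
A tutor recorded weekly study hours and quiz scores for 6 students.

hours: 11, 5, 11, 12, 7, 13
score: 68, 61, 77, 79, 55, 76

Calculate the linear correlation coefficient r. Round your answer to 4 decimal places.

0.8573

n = 6, Σx = 59, Σy = 416, Σx² = 629, Σy² = 29316, Σxy = 4221
nΣxy − ΣxΣy = 25326 − 24544 = 782
nΣx² − (Σx)² = 3774 − 3481 = 293; nΣy² − (Σy)² = 175896 − 173056 = 2840
r = 782 / √(293 × 2840) = 782 / 912.2061 ≈ 0.8573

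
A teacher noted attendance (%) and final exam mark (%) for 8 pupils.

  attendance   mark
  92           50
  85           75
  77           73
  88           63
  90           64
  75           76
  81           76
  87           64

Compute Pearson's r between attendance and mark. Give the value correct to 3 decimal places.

-0.824

n = 8, Σx = 675, Σy = 541, Σx² = 57217, Σy² = 37167, Σxy = 45324
nΣxy − ΣxΣy = 362592 − 365175 = -2583
nΣx² − (Σx)² = 457736 − 455625 = 2111; nΣy² − (Σy)² = 297336 − 292681 = 4655
r = -2583 / √(2111 × 4655) = -2583 / 3134.7576 ≈ -0.824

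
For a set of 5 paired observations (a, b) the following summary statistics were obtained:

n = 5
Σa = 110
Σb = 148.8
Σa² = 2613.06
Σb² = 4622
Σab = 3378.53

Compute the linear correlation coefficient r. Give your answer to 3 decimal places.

0.543

r = (nΣab − ΣaΣb) / √[(nΣa² − (Σa)²)(nΣb² − (Σb)²)]
Numerator: 5×3378.53 − 110×148.8 = 524.65
Denominator: √[(13065.3 − 12100)(23110 − 22141.44)] = √[965.3 × 968.56] = 966.9286
r = 524.65 / 966.9286 ≈ 0.543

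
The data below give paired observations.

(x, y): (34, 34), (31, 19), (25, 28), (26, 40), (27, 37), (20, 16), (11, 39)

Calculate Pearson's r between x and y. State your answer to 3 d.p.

-0.140

n = 7, Σx = 174, Σy = 213, Σx² = 4668, Σy² = 7047, Σxy = 5233
nΣxy − ΣxΣy = 36631 − 37062 = -431
nΣx² − (Σx)² = 32676 − 30276 = 2400; nΣy² − (Σy)² = 49329 − 45369 = 3960
r = -431 / √(2400 × 3960) = -431 / 3082.8558 ≈ -0.140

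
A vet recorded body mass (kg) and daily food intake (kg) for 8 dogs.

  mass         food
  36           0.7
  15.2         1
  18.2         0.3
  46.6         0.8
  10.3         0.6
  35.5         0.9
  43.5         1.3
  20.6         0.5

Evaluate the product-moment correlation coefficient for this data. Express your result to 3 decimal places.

n = 8, Σx = 225.9, Σy = 6.1, Σx² = 7712.79, Σy² = 5.33, Σxy = 188.12
nΣxy − ΣxΣy = 1504.96 − 1377.99 = 126.97
nΣx² − (Σx)² = 61702.32 − 51030.81 = 10671.51; nΣy² − (Σy)² = 42.64 − 37.21 = 5.43
r = 126.97 / √(10671.51 × 5.43) = 126.97 / 240.7204 ≈ 0.527

0.527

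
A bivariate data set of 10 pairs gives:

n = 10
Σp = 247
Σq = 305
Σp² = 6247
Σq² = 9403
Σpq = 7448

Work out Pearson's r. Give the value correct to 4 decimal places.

-0.7056

r = (nΣpq − ΣpΣq) / √[(nΣp² − (Σp)²)(nΣq² − (Σq)²)]
Numerator: 10×7448 − 247×305 = -855
Denominator: √[(62470 − 61009)(94030 − 93025)] = √[1461 × 1005] = 1211.7364
r = -855 / 1211.7364 ≈ -0.7056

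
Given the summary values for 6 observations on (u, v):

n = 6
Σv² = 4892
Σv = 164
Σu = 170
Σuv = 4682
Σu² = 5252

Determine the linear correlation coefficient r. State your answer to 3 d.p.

r = (nΣuv − ΣuΣv) / √[(nΣu² − (Σu)²)(nΣv² − (Σv)²)]
Numerator: 6×4682 − 170×164 = 212
Denominator: √[(31512 − 28900)(29352 − 26896)] = √[2612 × 2456] = 2532.7992
r = 212 / 2532.7992 ≈ 0.084

0.084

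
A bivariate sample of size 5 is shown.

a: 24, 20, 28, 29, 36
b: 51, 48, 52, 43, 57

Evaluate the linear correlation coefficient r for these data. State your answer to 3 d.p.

n = 5, Σa = 137, Σb = 251, Σa² = 3897, Σb² = 12707, Σab = 6939
nΣab − ΣaΣb = 34695 − 34387 = 308
nΣa² − (Σa)² = 19485 − 18769 = 716; nΣb² − (Σb)² = 63535 − 63001 = 534
r = 308 / √(716 × 534) = 308 / 618.3397 ≈ 0.498

0.498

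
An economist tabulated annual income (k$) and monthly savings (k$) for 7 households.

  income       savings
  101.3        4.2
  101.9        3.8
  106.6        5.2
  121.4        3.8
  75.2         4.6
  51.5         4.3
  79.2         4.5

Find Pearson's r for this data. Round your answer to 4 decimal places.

n = 7, Σx = 637.1, Σy = 30.4, Σx² = 61326.75, Σy² = 133.46, Σxy = 2752.09
nΣxy − ΣxΣy = 19264.63 − 19367.84 = -103.21
nΣx² − (Σx)² = 429287.25 − 405896.41 = 23390.84; nΣy² − (Σy)² = 934.22 − 924.16 = 10.06
r = -103.21 / √(23390.84 × 10.06) = -103.21 / 485.0895 ≈ -0.2128

-0.2128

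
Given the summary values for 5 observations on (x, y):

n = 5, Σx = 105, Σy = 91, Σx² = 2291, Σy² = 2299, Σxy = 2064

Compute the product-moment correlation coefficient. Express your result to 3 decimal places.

r = (nΣxy − ΣxΣy) / √[(nΣx² − (Σx)²)(nΣy² − (Σy)²)]
Numerator: 5×2064 − 105×91 = 765
Denominator: √[(11455 − 11025)(11495 − 8281)] = √[430 × 3214] = 1175.5935
r = 765 / 1175.5935 ≈ 0.651

0.651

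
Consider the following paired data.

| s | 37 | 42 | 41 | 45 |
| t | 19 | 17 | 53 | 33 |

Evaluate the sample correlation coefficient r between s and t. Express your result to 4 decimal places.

n = 4, Σs = 165, Σt = 122, Σs² = 6839, Σt² = 4548, Σst = 5075
nΣst − ΣsΣt = 20300 − 20130 = 170
nΣs² − (Σs)² = 27356 − 27225 = 131; nΣt² − (Σt)² = 18192 − 14884 = 3308
r = 170 / √(131 × 3308) = 170 / 658.2917 ≈ 0.2582

0.2582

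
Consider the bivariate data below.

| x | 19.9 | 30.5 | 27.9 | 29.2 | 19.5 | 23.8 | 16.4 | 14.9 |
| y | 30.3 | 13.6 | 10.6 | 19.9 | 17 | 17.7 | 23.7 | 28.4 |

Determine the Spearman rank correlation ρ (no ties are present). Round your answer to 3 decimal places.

Rank x: 4, 8, 6, 7, 3, 5, 2, 1
Rank y: 8, 2, 1, 5, 3, 4, 6, 7
d = rank(x) − rank(y): -4, 6, 5, 2, 0, 1, -4, -6; Σd² = 134
ρ = 1 − 6Σd² / [n(n²−1)] = 1 − 6×134 / (8×63) = 1 − 804/504 ≈ -0.595

-0.595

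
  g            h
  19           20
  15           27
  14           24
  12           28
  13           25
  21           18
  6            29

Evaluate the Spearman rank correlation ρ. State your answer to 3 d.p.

Rank g: 6, 5, 4, 2, 3, 7, 1
Rank h: 2, 5, 3, 6, 4, 1, 7
d = rank(g) − rank(h): 4, 0, 1, -4, -1, 6, -6; Σd² = 106
ρ = 1 − 6Σd² / [n(n²−1)] = 1 − 6×106 / (7×48) = 1 − 636/336 ≈ -0.893

-0.893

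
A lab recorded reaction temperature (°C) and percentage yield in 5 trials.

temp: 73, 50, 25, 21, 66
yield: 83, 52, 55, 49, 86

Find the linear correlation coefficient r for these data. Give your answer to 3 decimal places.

0.868

n = 5, Σx = 235, Σy = 325, Σx² = 13251, Σy² = 22415, Σxy = 16739
nΣxy − ΣxΣy = 83695 − 76375 = 7320
nΣx² − (Σx)² = 66255 − 55225 = 11030; nΣy² − (Σy)² = 112075 − 105625 = 6450
r = 7320 / √(11030 × 6450) = 7320 / 8434.6606 ≈ 0.868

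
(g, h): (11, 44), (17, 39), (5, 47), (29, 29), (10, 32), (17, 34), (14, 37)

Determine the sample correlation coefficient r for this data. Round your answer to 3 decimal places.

-0.736

n = 7, Σg = 103, Σh = 262, Σg² = 1861, Σh² = 10056, Σgh = 3639
nΣgh − ΣgΣh = 25473 − 26986 = -1513
nΣg² − (Σg)² = 13027 − 10609 = 2418; nΣh² − (Σh)² = 70392 − 68644 = 1748
r = -1513 / √(2418 × 1748) = -1513 / 2055.8852 ≈ -0.736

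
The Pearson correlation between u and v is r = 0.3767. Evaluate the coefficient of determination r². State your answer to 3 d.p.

r² = (0.3767)² = 0.142

0.142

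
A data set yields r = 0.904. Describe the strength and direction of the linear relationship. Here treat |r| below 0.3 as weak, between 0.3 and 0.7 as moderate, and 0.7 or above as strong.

strong positive

r = 0.904 > 0 so the relationship is positive.
|r| = 0.904, which falls in the strong range.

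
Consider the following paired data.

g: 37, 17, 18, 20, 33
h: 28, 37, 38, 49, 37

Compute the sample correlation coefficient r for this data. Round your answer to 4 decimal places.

-0.6303

n = 5, Σg = 125, Σh = 189, Σg² = 3471, Σh² = 7367, Σgh = 4550
nΣgh − ΣgΣh = 22750 − 23625 = -875
nΣg² − (Σg)² = 17355 − 15625 = 1730; nΣh² − (Σh)² = 36835 − 35721 = 1114
r = -875 / √(1730 × 1114) = -875 / 1388.2435 ≈ -0.6303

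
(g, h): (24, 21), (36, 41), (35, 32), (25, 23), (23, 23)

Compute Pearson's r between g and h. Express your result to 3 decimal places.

n = 5, Σg = 143, Σh = 140, Σg² = 4251, Σh² = 4204, Σgh = 4204
nΣgh − ΣgΣh = 21020 − 20020 = 1000
nΣg² − (Σg)² = 21255 − 20449 = 806; nΣh² − (Σh)² = 21020 − 19600 = 1420
r = 1000 / √(806 × 1420) = 1000 / 1069.8224 ≈ 0.935

0.935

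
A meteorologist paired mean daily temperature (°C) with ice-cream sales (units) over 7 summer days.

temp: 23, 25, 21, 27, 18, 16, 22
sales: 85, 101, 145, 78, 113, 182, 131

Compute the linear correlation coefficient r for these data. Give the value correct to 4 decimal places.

-0.8048

n = 7, Σx = 152, Σy = 835, Σx² = 3388, Σy² = 107589, Σxy = 17459
nΣxy − ΣxΣy = 122213 − 126920 = -4707
nΣx² − (Σx)² = 23716 − 23104 = 612; nΣy² − (Σy)² = 753123 − 697225 = 55898
r = -4707 / √(612 × 55898) = -4707 / 5848.8953 ≈ -0.8048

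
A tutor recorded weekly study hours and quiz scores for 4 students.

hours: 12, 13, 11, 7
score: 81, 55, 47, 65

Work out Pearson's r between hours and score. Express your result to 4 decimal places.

-0.0606

n = 4, Σx = 43, Σy = 248, Σx² = 483, Σy² = 16020, Σxy = 2659
nΣxy − ΣxΣy = 10636 − 10664 = -28
nΣx² − (Σx)² = 1932 − 1849 = 83; nΣy² − (Σy)² = 64080 − 61504 = 2576
r = -28 / √(83 × 2576) = -28 / 462.3938 ≈ -0.0606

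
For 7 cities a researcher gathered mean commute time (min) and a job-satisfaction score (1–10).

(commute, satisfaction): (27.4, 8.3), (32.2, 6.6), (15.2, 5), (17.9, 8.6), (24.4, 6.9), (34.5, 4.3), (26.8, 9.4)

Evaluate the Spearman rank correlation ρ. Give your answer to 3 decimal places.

-0.286

Rank commute: 5, 6, 1, 2, 3, 7, 4
Rank satisfaction: 5, 3, 2, 6, 4, 1, 7
d = rank(commute) − rank(satisfaction): 0, 3, -1, -4, -1, 6, -3; Σd² = 72
ρ = 1 − 6Σd² / [n(n²−1)] = 1 − 6×72 / (7×48) = 1 − 432/336 ≈ -0.286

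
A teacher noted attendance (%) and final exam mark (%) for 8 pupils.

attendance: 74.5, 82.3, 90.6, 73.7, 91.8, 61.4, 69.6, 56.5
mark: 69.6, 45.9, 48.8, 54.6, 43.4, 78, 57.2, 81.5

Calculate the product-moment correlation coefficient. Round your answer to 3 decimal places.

n = 8, Σx = 600.4, Σy = 479, Σx² = 46197.2, Σy² = 30195.22, Σxy = 34767.26
nΣxy − ΣxΣy = 278138.08 − 287591.6 = -9453.52
nΣx² − (Σx)² = 369577.6 − 360480.16 = 9097.44; nΣy² − (Σy)² = 241561.76 − 229441 = 12120.76
r = -9453.52 / √(9097.44 × 12120.76) = -9453.52 / 10500.8517 ≈ -0.900

-0.900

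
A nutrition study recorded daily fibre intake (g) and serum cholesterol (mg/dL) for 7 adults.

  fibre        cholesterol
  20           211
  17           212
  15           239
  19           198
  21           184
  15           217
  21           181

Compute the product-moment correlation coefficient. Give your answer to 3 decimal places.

-0.871

n = 7, Σx = 128, Σy = 1442, Σx² = 2382, Σy² = 299496, Σxy = 26091
nΣxy − ΣxΣy = 182637 − 184576 = -1939
nΣx² − (Σx)² = 16674 − 16384 = 290; nΣy² − (Σy)² = 2096472 − 2079364 = 17108
r = -1939 / √(290 × 17108) = -1939 / 2227.4021 ≈ -0.871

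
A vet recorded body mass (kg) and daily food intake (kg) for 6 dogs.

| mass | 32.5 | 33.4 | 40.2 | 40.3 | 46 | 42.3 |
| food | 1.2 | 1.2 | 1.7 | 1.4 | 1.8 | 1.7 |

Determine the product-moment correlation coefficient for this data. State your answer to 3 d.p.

n = 6, Σx = 234.7, Σy = 9, Σx² = 9317.23, Σy² = 13.86, Σxy = 358.55
nΣxy − ΣxΣy = 2151.3 − 2112.3 = 39
nΣx² − (Σx)² = 55903.38 − 55084.09 = 819.29; nΣy² − (Σy)² = 83.16 − 81 = 2.16
r = 39 / √(819.29 × 2.16) = 39 / 42.0674 ≈ 0.927

0.927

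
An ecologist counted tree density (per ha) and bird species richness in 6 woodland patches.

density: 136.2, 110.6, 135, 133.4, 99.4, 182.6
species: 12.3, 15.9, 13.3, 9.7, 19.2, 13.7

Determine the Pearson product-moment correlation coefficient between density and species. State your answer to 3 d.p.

-0.518

n = 6, Σx = 797.2, Σy = 84.1, Σx² = 110026.48, Σy² = 1231.41, Σxy = 10933.38
nΣxy − ΣxΣy = 65600.28 − 67044.52 = -1444.24
nΣx² − (Σx)² = 660158.88 − 635527.84 = 24631.04; nΣy² − (Σy)² = 7388.46 − 7072.81 = 315.65
r = -1444.24 / √(24631.04 × 315.65) = -1444.24 / 2788.3306 ≈ -0.518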